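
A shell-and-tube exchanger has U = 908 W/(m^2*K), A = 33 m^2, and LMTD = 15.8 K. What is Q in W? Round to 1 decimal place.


Q = U * A * LMTD
Q = 908 * 33 * 15.8
Q = 473431.2 W


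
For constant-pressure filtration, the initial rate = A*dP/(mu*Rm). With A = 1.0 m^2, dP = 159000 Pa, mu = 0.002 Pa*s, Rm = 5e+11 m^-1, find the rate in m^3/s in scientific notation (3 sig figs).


rate = A * dP / (mu * Rm)
rate = 1.0 * 159000 / (0.002 * 5e+11)
rate = 159000.0 / 1.000e+09
rate = 1.59e-04 m^3/s


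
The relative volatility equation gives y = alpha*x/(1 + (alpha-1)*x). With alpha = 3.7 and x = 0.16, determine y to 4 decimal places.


y = alpha*x / (1 + (alpha-1)*x)
y = 3.7*0.16 / (1 + (3.7-1)*0.16)
y = 0.592 / (1 + 0.432)
y = 0.592 / 1.432
y = 0.4134


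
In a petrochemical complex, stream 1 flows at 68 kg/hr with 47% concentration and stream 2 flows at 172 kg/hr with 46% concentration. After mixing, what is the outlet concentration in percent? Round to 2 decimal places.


Mass balance on solute: F1*x1 + F2*x2 = F3*x3
F3 = F1 + F2 = 68 + 172 = 240 kg/hr
x3 = (F1*x1 + F2*x2)/F3
x3 = (68*0.47 + 172*0.46) / 240
x3 = 46.28%


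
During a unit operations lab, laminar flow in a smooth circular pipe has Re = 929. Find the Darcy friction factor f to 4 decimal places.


f = 64 / Re
f = 64 / 929
f = 0.0689


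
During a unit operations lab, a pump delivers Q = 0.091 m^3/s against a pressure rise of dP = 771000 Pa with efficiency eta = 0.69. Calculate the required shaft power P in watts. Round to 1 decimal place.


P = Q * dP / eta
P = 0.091 * 771000 / 0.69
P = 70161.0 / 0.69
P = 101682.6 W


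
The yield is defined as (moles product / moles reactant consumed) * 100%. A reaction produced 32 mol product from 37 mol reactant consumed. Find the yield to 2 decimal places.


Yield = (moles product / moles consumed) * 100%
Yield = (32 / 37) * 100
Yield = 0.8649 * 100
Yield = 86.49%


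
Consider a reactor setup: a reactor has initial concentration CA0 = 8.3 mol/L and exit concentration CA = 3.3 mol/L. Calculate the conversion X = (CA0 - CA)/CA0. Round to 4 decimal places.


X = (CA0 - CA) / CA0
X = (8.3 - 3.3) / 8.3
X = 5.0 / 8.3
X = 0.6024


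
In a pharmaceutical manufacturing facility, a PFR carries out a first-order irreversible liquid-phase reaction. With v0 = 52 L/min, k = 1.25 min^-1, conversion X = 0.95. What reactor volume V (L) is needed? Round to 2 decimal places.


V = (v0/k) * ln(1/(1-X))
V = (52/1.25) * ln(1/(1-0.95))
V = 41.6 * ln(20.0)
V = 41.6 * 2.995732
V = 124.62 L


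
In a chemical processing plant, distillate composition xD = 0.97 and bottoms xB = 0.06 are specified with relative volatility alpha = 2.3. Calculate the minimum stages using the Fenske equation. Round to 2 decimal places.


N_min = ln((xD*(1-xB))/(xB*(1-xD))) / ln(alpha)
Numerator inside ln: 0.9118 / 0.0018 = 506.555556
ln(506.555556) = 6.227634
ln(alpha) = ln(2.3) = 0.832909
N_min = 6.227634 / 0.832909 = 7.48


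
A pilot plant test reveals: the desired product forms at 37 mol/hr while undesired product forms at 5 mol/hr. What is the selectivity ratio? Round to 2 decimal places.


S = desired product rate / undesired product rate
S = 37 / 5
S = 7.40


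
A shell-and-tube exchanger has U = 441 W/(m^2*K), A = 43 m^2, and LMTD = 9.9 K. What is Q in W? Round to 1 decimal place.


Q = U * A * LMTD
Q = 441 * 43 * 9.9
Q = 187733.7 W


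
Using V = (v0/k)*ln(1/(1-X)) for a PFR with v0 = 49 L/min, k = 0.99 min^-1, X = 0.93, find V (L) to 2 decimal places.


V = (v0/k) * ln(1/(1-X))
V = (49/0.99) * ln(1/(1-0.93))
V = 49.494949 * ln(14.285714)
V = 49.494949 * 2.65926
V = 131.62 L


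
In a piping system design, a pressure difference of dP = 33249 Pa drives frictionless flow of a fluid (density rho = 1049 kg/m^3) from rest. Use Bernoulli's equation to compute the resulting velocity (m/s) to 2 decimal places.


v = sqrt(2*dP/rho)
v = sqrt(2*33249/1049)
v = sqrt(63.391802)
v = 7.96 m/s


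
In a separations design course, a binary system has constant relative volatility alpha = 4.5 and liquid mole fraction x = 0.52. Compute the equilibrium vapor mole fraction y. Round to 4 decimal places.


y = alpha*x / (1 + (alpha-1)*x)
y = 4.5*0.52 / (1 + (4.5-1)*0.52)
y = 2.34 / (1 + 1.82)
y = 2.34 / 2.82
y = 0.8298


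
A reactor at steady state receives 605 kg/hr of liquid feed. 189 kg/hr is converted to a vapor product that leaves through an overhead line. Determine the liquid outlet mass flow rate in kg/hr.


Steady-state mass balance on the main outlet: F_out = F_in - F_removed
F_out = 605 - 189
F_out = 416 kg/hr


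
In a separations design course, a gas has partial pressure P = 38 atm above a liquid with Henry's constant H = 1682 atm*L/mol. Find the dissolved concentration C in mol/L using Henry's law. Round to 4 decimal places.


C = P / H
C = 38 / 1682
C = 0.0226 mol/L


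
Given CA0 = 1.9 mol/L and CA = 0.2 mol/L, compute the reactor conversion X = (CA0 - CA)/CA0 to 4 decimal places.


X = (CA0 - CA) / CA0
X = (1.9 - 0.2) / 1.9
X = 1.7 / 1.9
X = 0.8947


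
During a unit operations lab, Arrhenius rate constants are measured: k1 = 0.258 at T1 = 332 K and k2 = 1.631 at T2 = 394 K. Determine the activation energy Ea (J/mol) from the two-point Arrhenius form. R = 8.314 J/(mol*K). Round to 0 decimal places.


Ea = R * ln(k2/k1) / (1/T1 - 1/T2)
ln(k2/k1) = ln(1.631/0.258) = 1.843989
1/T1 - 1/T2 = 1/332 - 1/394 = 0.000473977127
Ea = 8.314 * 1.843989 / 0.000473977127
Ea = 32345 J/mol


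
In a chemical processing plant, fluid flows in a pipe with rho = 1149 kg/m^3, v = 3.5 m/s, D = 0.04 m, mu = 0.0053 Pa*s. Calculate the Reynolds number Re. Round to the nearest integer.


Re = rho * v * D / mu
Re = 1149 * 3.5 * 0.04 / 0.0053
Re = 160.86 / 0.0053
Re = 30351


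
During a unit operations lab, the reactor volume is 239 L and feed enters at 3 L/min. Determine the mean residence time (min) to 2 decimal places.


tau = V / v0
tau = 239 / 3
tau = 79.67 min


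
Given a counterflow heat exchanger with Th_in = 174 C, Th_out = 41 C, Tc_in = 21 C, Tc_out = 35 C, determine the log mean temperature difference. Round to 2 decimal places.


dT1 = Th_in - Tc_out = 174 - 35 = 139
dT2 = Th_out - Tc_in = 41 - 21 = 20
LMTD = (dT1 - dT2) / ln(dT1/dT2)
LMTD = (139 - 20) / ln(139/20)
LMTD = 61.38 K


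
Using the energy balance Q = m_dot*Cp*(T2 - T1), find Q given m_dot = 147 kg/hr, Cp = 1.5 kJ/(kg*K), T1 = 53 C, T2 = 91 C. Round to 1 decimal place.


Q = m_dot * Cp * (T2 - T1)
Q = 147 * 1.5 * (91 - 53)
Q = 147 * 1.5 * 38
Q = 8379.0 kJ/hr


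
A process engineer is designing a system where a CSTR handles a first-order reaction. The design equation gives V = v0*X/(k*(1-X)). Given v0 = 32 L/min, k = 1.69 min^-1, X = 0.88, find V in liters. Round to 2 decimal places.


V = v0 * X / (k * (1 - X))
V = 32 * 0.88 / (1.69 * (1 - 0.88))
V = 28.16 / (1.69 * 0.12)
V = 28.16 / 0.2028
V = 138.86 L


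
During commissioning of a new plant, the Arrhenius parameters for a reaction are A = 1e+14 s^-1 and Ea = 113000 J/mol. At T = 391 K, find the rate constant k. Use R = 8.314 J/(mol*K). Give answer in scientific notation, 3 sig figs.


k = A * exp(-Ea/(R*T))
k = 1e+14 * exp(-113000 / (8.314 * 391))
k = 1e+14 * exp(-34.760952)
k = 8.01e-02


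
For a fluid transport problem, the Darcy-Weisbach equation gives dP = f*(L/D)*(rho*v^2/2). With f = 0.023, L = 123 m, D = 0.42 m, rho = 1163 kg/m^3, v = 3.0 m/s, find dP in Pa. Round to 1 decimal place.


dP = f * (L/D) * (rho*v^2/2)
dP = 0.023 * (123/0.42) * (1163*3.0^2/2)
L/D = 292.85714286
rho*v^2/2 = 1163*9.0/2 = 5233.5
dP = 0.023 * 292.85714286 * 5233.5
dP = 35251.4 Pa


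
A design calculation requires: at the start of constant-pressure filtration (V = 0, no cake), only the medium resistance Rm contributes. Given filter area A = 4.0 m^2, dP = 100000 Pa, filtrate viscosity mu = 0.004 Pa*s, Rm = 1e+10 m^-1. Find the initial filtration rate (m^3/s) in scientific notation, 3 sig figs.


rate = A * dP / (mu * Rm)
rate = 4.0 * 100000 / (0.004 * 1e+10)
rate = 400000.0 / 4.000e+07
rate = 1.00e-02 m^3/s


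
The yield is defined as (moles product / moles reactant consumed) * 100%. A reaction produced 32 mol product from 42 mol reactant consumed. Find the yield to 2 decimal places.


Yield = (moles product / moles consumed) * 100%
Yield = (32 / 42) * 100
Yield = 0.7619 * 100
Yield = 76.19%


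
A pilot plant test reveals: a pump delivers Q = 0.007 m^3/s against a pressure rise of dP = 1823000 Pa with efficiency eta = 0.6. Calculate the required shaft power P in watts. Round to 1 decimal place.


P = Q * dP / eta
P = 0.007 * 1823000 / 0.6
P = 12761.0 / 0.6
P = 21268.3 W


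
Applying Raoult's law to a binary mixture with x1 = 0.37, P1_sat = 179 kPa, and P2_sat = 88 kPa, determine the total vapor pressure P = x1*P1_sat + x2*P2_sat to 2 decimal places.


P = x1*P1_sat + x2*P2_sat
x2 = 1 - x1 = 1 - 0.37 = 0.63
P = 0.37*179 + 0.63*88
P = 66.23 + 55.44
P = 121.67 kPa


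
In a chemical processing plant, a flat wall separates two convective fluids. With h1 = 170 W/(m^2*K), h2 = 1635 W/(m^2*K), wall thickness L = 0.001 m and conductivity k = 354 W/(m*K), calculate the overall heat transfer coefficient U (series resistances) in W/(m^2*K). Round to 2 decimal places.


1/U = 1/h1 + L/k + 1/h2
1/U = 1/170 + 0.001/354 + 1/1635
1/U = 0.0058823529 + 2.8249e-06 + 0.0006116208
1/U = 0.0064967986
U = 153.92 W/(m^2*K)


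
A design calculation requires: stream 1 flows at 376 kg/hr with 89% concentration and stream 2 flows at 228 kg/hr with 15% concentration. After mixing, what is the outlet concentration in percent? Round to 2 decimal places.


Mass balance on solute: F1*x1 + F2*x2 = F3*x3
F3 = F1 + F2 = 376 + 228 = 604 kg/hr
x3 = (F1*x1 + F2*x2)/F3
x3 = (376*0.89 + 228*0.15) / 604
x3 = 61.07%


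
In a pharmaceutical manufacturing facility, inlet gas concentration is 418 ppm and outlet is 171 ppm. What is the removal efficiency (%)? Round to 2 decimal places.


Efficiency = (G_in - G_out) / G_in * 100%
Efficiency = (418 - 171) / 418 * 100
Efficiency = 247 / 418 * 100
Efficiency = 59.09%


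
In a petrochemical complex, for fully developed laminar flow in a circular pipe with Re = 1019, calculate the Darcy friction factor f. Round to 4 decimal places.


f = 64 / Re
f = 64 / 1019
f = 0.0628


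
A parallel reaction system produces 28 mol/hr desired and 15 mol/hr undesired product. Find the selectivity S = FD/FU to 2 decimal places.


S = desired product rate / undesired product rate
S = 28 / 15
S = 1.87


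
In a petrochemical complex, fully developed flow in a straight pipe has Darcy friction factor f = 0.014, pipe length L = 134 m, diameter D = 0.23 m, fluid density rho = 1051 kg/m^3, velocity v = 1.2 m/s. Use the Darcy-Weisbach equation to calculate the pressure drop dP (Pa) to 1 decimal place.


dP = f * (L/D) * (rho*v^2/2)
dP = 0.014 * (134/0.23) * (1051*1.2^2/2)
L/D = 582.60869565
rho*v^2/2 = 1051*1.44/2 = 756.72
dP = 0.014 * 582.60869565 * 756.72
dP = 6172.2 Pa


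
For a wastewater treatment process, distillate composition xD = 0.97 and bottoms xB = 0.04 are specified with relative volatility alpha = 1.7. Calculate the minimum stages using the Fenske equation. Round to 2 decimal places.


N_min = ln((xD*(1-xB))/(xB*(1-xD))) / ln(alpha)
Numerator inside ln: 0.9312 / 0.0012 = 776.0
ln(776.0) = 6.654153
ln(alpha) = ln(1.7) = 0.530628
N_min = 6.654153 / 0.530628 = 12.54


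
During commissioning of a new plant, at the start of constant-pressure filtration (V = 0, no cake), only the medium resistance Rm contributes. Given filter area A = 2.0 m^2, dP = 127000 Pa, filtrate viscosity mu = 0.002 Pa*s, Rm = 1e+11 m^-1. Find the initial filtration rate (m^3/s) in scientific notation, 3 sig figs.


rate = A * dP / (mu * Rm)
rate = 2.0 * 127000 / (0.002 * 1e+11)
rate = 254000.0 / 2.000e+08
rate = 1.27e-03 m^3/s


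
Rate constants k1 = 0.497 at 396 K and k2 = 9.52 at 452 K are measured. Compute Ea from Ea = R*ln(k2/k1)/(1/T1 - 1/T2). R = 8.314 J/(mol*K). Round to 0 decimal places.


Ea = R * ln(k2/k1) / (1/T1 - 1/T2)
ln(k2/k1) = ln(9.52/0.497) = 2.9525601
1/T1 - 1/T2 = 1/396 - 1/452 = 0.000312863145
Ea = 8.314 * 2.9525601 / 0.000312863145
Ea = 78461 J/mol


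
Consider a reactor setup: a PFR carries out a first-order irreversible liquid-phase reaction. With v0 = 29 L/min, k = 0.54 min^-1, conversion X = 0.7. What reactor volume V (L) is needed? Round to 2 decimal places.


V = (v0/k) * ln(1/(1-X))
V = (29/0.54) * ln(1/(1-0.7))
V = 53.703704 * ln(3.333333)
V = 53.703704 * 1.203973
V = 64.66 L


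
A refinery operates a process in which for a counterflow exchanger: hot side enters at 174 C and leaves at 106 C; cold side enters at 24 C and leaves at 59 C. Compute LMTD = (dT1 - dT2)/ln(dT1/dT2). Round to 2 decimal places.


dT1 = Th_in - Tc_out = 174 - 59 = 115
dT2 = Th_out - Tc_in = 106 - 24 = 82
LMTD = (dT1 - dT2) / ln(dT1/dT2)
LMTD = (115 - 82) / ln(115/82)
LMTD = 97.57 K


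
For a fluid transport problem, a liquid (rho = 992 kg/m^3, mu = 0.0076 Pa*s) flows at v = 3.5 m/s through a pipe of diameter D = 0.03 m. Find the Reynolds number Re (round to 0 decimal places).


Re = rho * v * D / mu
Re = 992 * 3.5 * 0.03 / 0.0076
Re = 104.16 / 0.0076
Re = 13705


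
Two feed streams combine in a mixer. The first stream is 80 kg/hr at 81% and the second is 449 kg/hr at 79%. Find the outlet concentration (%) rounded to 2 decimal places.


Mass balance on solute: F1*x1 + F2*x2 = F3*x3
F3 = F1 + F2 = 80 + 449 = 529 kg/hr
x3 = (F1*x1 + F2*x2)/F3
x3 = (80*0.81 + 449*0.79) / 529
x3 = 79.30%


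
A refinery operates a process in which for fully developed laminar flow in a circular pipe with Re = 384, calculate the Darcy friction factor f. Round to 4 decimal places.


f = 64 / Re
f = 64 / 384
f = 0.1667


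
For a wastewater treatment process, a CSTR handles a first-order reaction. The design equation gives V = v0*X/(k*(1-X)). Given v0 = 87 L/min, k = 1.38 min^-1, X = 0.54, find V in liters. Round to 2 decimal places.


V = v0 * X / (k * (1 - X))
V = 87 * 0.54 / (1.38 * (1 - 0.54))
V = 46.98 / (1.38 * 0.46)
V = 46.98 / 0.6348
V = 74.01 L


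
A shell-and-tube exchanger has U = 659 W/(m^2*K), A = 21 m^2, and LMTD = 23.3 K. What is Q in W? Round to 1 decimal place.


Q = U * A * LMTD
Q = 659 * 21 * 23.3
Q = 322448.7 W


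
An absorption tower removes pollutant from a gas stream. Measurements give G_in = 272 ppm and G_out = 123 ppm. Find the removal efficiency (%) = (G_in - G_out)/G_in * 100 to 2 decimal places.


Efficiency = (G_in - G_out) / G_in * 100%
Efficiency = (272 - 123) / 272 * 100
Efficiency = 149 / 272 * 100
Efficiency = 54.78%


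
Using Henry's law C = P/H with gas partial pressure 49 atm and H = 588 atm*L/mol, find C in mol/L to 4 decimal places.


C = P / H
C = 49 / 588
C = 0.0833 mol/L


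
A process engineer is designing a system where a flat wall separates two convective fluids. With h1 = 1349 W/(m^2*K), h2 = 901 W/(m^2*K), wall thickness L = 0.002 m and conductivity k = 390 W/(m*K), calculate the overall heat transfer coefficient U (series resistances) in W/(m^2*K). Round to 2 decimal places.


1/U = 1/h1 + L/k + 1/h2
1/U = 1/1349 + 0.002/390 + 1/901
1/U = 0.0007412898 + 5.1282e-06 + 0.0011098779
1/U = 0.0018562959
U = 538.71 W/(m^2*K)


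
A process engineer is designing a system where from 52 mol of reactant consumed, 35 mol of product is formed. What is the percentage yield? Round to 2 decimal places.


Yield = (moles product / moles consumed) * 100%
Yield = (35 / 52) * 100
Yield = 0.6731 * 100
Yield = 67.31%


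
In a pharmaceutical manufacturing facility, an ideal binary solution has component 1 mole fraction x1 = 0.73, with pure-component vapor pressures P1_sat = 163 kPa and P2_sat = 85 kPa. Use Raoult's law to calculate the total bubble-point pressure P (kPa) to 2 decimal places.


P = x1*P1_sat + x2*P2_sat
x2 = 1 - x1 = 1 - 0.73 = 0.27
P = 0.73*163 + 0.27*85
P = 118.99 + 22.95
P = 141.94 kPa


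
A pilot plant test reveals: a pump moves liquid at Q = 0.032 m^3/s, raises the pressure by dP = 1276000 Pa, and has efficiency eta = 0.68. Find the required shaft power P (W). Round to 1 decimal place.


P = Q * dP / eta
P = 0.032 * 1276000 / 0.68
P = 40832.0 / 0.68
P = 60047.1 W


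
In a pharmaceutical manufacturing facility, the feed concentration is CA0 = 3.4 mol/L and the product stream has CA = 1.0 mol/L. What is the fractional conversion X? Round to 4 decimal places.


X = (CA0 - CA) / CA0
X = (3.4 - 1.0) / 3.4
X = 2.4 / 3.4
X = 0.7059


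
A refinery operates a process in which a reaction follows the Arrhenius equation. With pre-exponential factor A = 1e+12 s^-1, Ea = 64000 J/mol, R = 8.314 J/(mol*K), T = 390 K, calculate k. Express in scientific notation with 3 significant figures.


k = A * exp(-Ea/(R*T))
k = 1e+12 * exp(-64000 / (8.314 * 390))
k = 1e+12 * exp(-19.7381)
k = 2.68e+03


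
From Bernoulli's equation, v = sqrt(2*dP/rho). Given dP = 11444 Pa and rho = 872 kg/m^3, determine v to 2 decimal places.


v = sqrt(2*dP/rho)
v = sqrt(2*11444/872)
v = sqrt(26.247706)
v = 5.12 m/s


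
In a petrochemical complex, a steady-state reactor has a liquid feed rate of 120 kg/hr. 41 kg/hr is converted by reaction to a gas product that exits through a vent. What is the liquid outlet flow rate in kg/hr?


Steady-state mass balance on the main outlet: F_out = F_in - F_removed
F_out = 120 - 41
F_out = 79 kg/hr


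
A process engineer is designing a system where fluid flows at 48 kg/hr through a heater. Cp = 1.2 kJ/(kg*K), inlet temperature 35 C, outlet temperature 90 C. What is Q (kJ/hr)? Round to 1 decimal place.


Q = m_dot * Cp * (T2 - T1)
Q = 48 * 1.2 * (90 - 35)
Q = 48 * 1.2 * 55
Q = 3168.0 kJ/hr


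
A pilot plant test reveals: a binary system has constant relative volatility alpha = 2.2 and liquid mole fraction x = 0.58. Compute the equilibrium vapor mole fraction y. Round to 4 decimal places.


y = alpha*x / (1 + (alpha-1)*x)
y = 2.2*0.58 / (1 + (2.2-1)*0.58)
y = 1.276 / (1 + 0.696)
y = 1.276 / 1.696
y = 0.7524


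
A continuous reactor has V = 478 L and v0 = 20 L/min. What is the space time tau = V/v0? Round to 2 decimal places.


tau = V / v0
tau = 478 / 20
tau = 23.90 min


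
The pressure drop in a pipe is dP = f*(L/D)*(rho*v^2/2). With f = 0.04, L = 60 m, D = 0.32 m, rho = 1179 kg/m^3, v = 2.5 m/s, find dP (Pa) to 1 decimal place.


dP = f * (L/D) * (rho*v^2/2)
dP = 0.04 * (60/0.32) * (1179*2.5^2/2)
L/D = 187.5
rho*v^2/2 = 1179*6.25/2 = 3684.375
dP = 0.04 * 187.5 * 3684.375
dP = 27632.8 Pa


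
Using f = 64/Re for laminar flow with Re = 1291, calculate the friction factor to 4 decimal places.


f = 64 / Re
f = 64 / 1291
f = 0.0496


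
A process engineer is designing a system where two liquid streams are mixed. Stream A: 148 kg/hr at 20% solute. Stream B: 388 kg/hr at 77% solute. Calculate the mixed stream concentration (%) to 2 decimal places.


Mass balance on solute: F1*x1 + F2*x2 = F3*x3
F3 = F1 + F2 = 148 + 388 = 536 kg/hr
x3 = (F1*x1 + F2*x2)/F3
x3 = (148*0.2 + 388*0.77) / 536
x3 = 61.26%


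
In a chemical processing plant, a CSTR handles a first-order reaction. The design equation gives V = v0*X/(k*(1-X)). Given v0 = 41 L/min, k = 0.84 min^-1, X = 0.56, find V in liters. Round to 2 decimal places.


V = v0 * X / (k * (1 - X))
V = 41 * 0.56 / (0.84 * (1 - 0.56))
V = 22.96 / (0.84 * 0.44)
V = 22.96 / 0.3696
V = 62.12 L


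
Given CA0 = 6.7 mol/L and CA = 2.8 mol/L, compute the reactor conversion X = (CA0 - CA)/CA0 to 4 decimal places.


X = (CA0 - CA) / CA0
X = (6.7 - 2.8) / 6.7
X = 3.9 / 6.7
X = 0.5821


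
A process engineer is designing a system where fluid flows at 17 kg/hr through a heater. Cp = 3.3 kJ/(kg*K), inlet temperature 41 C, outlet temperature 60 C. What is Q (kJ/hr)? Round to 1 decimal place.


Q = m_dot * Cp * (T2 - T1)
Q = 17 * 3.3 * (60 - 41)
Q = 17 * 3.3 * 19
Q = 1065.9 kJ/hr


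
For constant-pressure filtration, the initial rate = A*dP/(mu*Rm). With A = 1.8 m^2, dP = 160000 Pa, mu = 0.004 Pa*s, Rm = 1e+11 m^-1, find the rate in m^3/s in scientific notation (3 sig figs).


rate = A * dP / (mu * Rm)
rate = 1.8 * 160000 / (0.004 * 1e+11)
rate = 288000.0 / 4.000e+08
rate = 7.20e-04 m^3/s


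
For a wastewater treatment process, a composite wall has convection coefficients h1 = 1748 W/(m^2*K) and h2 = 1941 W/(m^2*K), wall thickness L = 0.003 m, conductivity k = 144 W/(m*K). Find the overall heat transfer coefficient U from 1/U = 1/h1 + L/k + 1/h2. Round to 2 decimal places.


1/U = 1/h1 + L/k + 1/h2
1/U = 1/1748 + 0.003/144 + 1/1941
1/U = 0.0005720824 + 2.08333e-05 + 0.0005151984
1/U = 0.0011081141
U = 902.43 W/(m^2*K)


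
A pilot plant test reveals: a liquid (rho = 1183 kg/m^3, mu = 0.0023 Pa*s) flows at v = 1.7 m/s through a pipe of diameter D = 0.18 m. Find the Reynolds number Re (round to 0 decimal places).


Re = rho * v * D / mu
Re = 1183 * 1.7 * 0.18 / 0.0023
Re = 361.998 / 0.0023
Re = 157390


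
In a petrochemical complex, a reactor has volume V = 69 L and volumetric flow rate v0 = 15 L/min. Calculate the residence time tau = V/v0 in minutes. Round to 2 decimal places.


tau = V / v0
tau = 69 / 15
tau = 4.60 min


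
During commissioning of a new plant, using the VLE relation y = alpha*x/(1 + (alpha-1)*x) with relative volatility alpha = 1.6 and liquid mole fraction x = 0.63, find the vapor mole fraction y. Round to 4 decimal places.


y = alpha*x / (1 + (alpha-1)*x)
y = 1.6*0.63 / (1 + (1.6-1)*0.63)
y = 1.008 / (1 + 0.378)
y = 1.008 / 1.378
y = 0.7315


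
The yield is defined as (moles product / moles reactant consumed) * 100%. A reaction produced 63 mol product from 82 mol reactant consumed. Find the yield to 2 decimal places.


Yield = (moles product / moles consumed) * 100%
Yield = (63 / 82) * 100
Yield = 0.7683 * 100
Yield = 76.83%


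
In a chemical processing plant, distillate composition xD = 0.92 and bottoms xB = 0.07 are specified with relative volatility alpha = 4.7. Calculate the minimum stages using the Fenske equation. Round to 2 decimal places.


N_min = ln((xD*(1-xB))/(xB*(1-xD))) / ln(alpha)
Numerator inside ln: 0.8556 / 0.0056 = 152.785714
ln(152.785714) = 5.029036
ln(alpha) = ln(4.7) = 1.547563
N_min = 5.029036 / 1.547563 = 3.25


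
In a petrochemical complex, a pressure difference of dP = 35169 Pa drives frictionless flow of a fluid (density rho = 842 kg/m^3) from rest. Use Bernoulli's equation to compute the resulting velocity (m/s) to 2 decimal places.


v = sqrt(2*dP/rho)
v = sqrt(2*35169/842)
v = sqrt(83.536817)
v = 9.14 m/s


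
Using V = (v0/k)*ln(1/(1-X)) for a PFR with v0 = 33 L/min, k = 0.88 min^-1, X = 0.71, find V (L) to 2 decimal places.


V = (v0/k) * ln(1/(1-X))
V = (33/0.88) * ln(1/(1-0.71))
V = 37.5 * ln(3.448276)
V = 37.5 * 1.237874
V = 46.42 L


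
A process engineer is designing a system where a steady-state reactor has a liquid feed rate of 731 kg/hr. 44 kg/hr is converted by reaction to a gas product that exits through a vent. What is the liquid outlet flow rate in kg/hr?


Steady-state mass balance on the main outlet: F_out = F_in - F_removed
F_out = 731 - 44
F_out = 687 kg/hr


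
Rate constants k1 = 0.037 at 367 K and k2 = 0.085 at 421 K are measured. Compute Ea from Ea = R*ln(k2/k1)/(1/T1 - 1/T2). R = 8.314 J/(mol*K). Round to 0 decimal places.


Ea = R * ln(k2/k1) / (1/T1 - 1/T2)
ln(k2/k1) = ln(0.085/0.037) = 0.8317333
1/T1 - 1/T2 = 1/367 - 1/421 = 0.000349498728
Ea = 8.314 * 0.8317333 / 0.000349498728
Ea = 19786 J/mol


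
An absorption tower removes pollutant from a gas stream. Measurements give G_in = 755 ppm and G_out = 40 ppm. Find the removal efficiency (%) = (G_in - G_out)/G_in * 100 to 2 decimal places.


Efficiency = (G_in - G_out) / G_in * 100%
Efficiency = (755 - 40) / 755 * 100
Efficiency = 715 / 755 * 100
Efficiency = 94.70%


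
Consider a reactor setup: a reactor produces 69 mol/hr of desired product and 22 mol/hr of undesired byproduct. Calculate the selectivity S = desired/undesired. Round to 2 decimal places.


S = desired product rate / undesired product rate
S = 69 / 22
S = 3.14


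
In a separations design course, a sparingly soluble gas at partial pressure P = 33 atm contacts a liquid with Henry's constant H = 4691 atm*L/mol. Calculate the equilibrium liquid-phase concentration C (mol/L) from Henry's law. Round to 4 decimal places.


C = P / H
C = 33 / 4691
C = 0.0070 mol/L


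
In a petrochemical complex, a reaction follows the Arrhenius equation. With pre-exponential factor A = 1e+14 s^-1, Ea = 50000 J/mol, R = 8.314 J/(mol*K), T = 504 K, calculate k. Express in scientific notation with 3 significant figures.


k = A * exp(-Ea/(R*T))
k = 1e+14 * exp(-50000 / (8.314 * 504))
k = 1e+14 * exp(-11.932445)
k = 6.57e+08


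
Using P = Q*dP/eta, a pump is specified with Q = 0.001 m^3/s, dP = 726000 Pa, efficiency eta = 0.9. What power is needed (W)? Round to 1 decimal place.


P = Q * dP / eta
P = 0.001 * 726000 / 0.9
P = 726.0 / 0.9
P = 806.7 W


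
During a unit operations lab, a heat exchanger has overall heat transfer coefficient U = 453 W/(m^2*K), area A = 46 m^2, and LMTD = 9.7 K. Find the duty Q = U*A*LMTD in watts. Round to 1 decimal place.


Q = U * A * LMTD
Q = 453 * 46 * 9.7
Q = 202128.6 W


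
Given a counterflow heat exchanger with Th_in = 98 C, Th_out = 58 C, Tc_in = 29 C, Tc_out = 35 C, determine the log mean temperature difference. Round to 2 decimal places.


dT1 = Th_in - Tc_out = 98 - 35 = 63
dT2 = Th_out - Tc_in = 58 - 29 = 29
LMTD = (dT1 - dT2) / ln(dT1/dT2)
LMTD = (63 - 29) / ln(63/29)
LMTD = 43.82 K


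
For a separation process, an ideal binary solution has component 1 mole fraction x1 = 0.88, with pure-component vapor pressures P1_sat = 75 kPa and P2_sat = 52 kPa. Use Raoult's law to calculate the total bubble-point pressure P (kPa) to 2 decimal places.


P = x1*P1_sat + x2*P2_sat
x2 = 1 - x1 = 1 - 0.88 = 0.12
P = 0.88*75 + 0.12*52
P = 66.0 + 6.24
P = 72.24 kPa


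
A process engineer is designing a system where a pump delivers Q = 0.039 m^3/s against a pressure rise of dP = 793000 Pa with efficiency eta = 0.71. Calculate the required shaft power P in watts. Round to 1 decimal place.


P = Q * dP / eta
P = 0.039 * 793000 / 0.71
P = 30927.0 / 0.71
P = 43559.2 W


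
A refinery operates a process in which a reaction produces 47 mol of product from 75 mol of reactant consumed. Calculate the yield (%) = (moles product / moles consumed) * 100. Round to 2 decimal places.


Yield = (moles product / moles consumed) * 100%
Yield = (47 / 75) * 100
Yield = 0.6267 * 100
Yield = 62.67%


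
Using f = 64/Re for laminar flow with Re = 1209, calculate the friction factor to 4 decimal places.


f = 64 / Re
f = 64 / 1209
f = 0.0529


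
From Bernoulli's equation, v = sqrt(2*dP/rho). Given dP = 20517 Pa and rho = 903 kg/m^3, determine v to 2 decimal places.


v = sqrt(2*dP/rho)
v = sqrt(2*20517/903)
v = sqrt(45.44186)
v = 6.74 m/s


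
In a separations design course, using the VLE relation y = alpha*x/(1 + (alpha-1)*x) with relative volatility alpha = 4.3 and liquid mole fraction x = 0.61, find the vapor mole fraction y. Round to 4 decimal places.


y = alpha*x / (1 + (alpha-1)*x)
y = 4.3*0.61 / (1 + (4.3-1)*0.61)
y = 2.623 / (1 + 2.013)
y = 2.623 / 3.013
y = 0.8706


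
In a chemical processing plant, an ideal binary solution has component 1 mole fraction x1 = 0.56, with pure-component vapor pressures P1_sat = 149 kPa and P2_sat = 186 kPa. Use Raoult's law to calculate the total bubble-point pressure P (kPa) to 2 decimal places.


P = x1*P1_sat + x2*P2_sat
x2 = 1 - x1 = 1 - 0.56 = 0.44
P = 0.56*149 + 0.44*186
P = 83.44 + 81.84
P = 165.28 kPa


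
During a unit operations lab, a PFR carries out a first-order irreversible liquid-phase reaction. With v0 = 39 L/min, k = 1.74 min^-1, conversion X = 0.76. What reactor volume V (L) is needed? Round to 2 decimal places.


V = (v0/k) * ln(1/(1-X))
V = (39/1.74) * ln(1/(1-0.76))
V = 22.413793 * ln(4.166667)
V = 22.413793 * 1.427116
V = 31.99 L


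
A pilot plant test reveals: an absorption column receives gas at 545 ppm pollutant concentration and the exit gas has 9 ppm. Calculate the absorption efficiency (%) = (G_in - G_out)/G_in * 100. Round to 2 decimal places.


Efficiency = (G_in - G_out) / G_in * 100%
Efficiency = (545 - 9) / 545 * 100
Efficiency = 536 / 545 * 100
Efficiency = 98.35%


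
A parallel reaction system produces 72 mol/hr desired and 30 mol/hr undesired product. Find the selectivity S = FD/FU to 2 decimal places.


S = desired product rate / undesired product rate
S = 72 / 30
S = 2.40


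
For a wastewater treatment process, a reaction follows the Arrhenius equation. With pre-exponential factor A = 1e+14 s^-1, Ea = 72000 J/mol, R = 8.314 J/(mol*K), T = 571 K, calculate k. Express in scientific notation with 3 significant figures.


k = A * exp(-Ea/(R*T))
k = 1e+14 * exp(-72000 / (8.314 * 571))
k = 1e+14 * exp(-15.166535)
k = 2.59e+07


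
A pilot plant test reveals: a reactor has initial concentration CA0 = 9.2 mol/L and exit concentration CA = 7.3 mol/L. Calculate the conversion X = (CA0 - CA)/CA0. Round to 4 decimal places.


X = (CA0 - CA) / CA0
X = (9.2 - 7.3) / 9.2
X = 1.9 / 9.2
X = 0.2065


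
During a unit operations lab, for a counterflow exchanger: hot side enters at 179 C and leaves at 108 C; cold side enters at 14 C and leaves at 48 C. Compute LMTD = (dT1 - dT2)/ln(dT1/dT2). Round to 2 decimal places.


dT1 = Th_in - Tc_out = 179 - 48 = 131
dT2 = Th_out - Tc_in = 108 - 14 = 94
LMTD = (dT1 - dT2) / ln(dT1/dT2)
LMTD = (131 - 94) / ln(131/94)
LMTD = 111.48 K


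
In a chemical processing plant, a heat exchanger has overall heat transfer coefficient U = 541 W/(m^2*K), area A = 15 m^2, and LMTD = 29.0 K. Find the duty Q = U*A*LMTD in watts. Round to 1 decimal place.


Q = U * A * LMTD
Q = 541 * 15 * 29.0
Q = 235335.0 W


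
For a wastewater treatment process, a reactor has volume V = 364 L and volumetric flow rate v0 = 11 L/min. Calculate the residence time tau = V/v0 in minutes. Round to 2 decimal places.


tau = V / v0
tau = 364 / 11
tau = 33.09 min


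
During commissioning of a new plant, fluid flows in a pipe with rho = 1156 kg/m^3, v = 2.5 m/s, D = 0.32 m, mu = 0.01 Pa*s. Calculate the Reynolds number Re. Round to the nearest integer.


Re = rho * v * D / mu
Re = 1156 * 2.5 * 0.32 / 0.01
Re = 924.8 / 0.01
Re = 92480


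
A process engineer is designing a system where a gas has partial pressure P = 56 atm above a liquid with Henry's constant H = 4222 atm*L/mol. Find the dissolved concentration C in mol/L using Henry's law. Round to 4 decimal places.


C = P / H
C = 56 / 4222
C = 0.0133 mol/L


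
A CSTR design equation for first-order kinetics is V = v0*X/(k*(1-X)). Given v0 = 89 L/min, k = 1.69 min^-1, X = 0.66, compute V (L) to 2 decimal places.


V = v0 * X / (k * (1 - X))
V = 89 * 0.66 / (1.69 * (1 - 0.66))
V = 58.74 / (1.69 * 0.34)
V = 58.74 / 0.5746
V = 102.23 L


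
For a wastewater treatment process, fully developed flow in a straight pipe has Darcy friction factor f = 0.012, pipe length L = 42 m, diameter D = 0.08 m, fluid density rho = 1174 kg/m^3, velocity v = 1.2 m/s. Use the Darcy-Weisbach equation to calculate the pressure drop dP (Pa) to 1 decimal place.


dP = f * (L/D) * (rho*v^2/2)
dP = 0.012 * (42/0.08) * (1174*1.2^2/2)
L/D = 525.0
rho*v^2/2 = 1174*1.44/2 = 845.28
dP = 0.012 * 525.0 * 845.28
dP = 5325.3 Pa


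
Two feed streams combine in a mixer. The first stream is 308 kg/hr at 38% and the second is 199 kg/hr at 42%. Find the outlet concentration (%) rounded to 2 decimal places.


Mass balance on solute: F1*x1 + F2*x2 = F3*x3
F3 = F1 + F2 = 308 + 199 = 507 kg/hr
x3 = (F1*x1 + F2*x2)/F3
x3 = (308*0.38 + 199*0.42) / 507
x3 = 39.57%


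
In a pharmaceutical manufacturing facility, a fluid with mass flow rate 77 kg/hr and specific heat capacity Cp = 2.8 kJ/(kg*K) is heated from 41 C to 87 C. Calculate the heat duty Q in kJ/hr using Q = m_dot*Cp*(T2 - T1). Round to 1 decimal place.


Q = m_dot * Cp * (T2 - T1)
Q = 77 * 2.8 * (87 - 41)
Q = 77 * 2.8 * 46
Q = 9917.6 kJ/hr


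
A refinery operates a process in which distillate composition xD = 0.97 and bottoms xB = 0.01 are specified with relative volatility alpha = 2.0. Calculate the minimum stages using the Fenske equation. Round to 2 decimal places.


N_min = ln((xD*(1-xB))/(xB*(1-xD))) / ln(alpha)
Numerator inside ln: 0.9603 / 0.0003 = 3201.0
ln(3201.0) = 8.071219
ln(alpha) = ln(2.0) = 0.693147
N_min = 8.071219 / 0.693147 = 11.64


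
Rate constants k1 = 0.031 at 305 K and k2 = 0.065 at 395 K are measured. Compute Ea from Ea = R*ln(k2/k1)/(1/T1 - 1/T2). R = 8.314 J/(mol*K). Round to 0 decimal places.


Ea = R * ln(k2/k1) / (1/T1 - 1/T2)
ln(k2/k1) = ln(0.065/0.031) = 0.7404001
1/T1 - 1/T2 = 1/305 - 1/395 = 0.000747042955
Ea = 8.314 * 0.7404001 / 0.000747042955
Ea = 8240 J/mol


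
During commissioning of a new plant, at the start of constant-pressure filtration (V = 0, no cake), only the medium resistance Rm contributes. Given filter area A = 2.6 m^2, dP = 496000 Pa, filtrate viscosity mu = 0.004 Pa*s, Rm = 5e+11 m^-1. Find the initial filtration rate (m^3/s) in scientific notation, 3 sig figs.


rate = A * dP / (mu * Rm)
rate = 2.6 * 496000 / (0.004 * 5e+11)
rate = 1289600.0 / 2.000e+09
rate = 6.45e-04 m^3/s


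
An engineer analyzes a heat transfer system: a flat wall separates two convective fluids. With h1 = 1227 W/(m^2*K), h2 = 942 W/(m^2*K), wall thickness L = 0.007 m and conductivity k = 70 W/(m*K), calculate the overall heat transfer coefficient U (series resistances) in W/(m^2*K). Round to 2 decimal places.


1/U = 1/h1 + L/k + 1/h2
1/U = 1/1227 + 0.007/70 + 1/942
1/U = 0.0008149959 + 0.0001 + 0.0010615711
1/U = 0.001976567
U = 505.93 W/(m^2*K)


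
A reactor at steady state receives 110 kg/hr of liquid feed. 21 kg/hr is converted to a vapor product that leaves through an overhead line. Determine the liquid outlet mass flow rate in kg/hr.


Steady-state mass balance on the main outlet: F_out = F_in - F_removed
F_out = 110 - 21
F_out = 89 kg/hr


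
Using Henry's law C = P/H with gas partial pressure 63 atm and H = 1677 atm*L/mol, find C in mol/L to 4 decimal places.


C = P / H
C = 63 / 1677
C = 0.0376 mol/L


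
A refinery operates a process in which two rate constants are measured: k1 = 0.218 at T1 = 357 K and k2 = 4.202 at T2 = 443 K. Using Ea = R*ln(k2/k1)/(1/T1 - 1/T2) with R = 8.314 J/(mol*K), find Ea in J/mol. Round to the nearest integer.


Ea = R * ln(k2/k1) / (1/T1 - 1/T2)
ln(k2/k1) = ln(4.202/0.218) = 2.9588208
1/T1 - 1/T2 = 1/357 - 1/443 = 0.000543784105
Ea = 8.314 * 2.9588208 / 0.000543784105
Ea = 45238 J/mol


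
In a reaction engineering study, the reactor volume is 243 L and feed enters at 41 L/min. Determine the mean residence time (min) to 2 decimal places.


tau = V / v0
tau = 243 / 41
tau = 5.93 min


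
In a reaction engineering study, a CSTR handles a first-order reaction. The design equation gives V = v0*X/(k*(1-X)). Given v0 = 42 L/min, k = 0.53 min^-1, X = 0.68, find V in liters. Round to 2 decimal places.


V = v0 * X / (k * (1 - X))
V = 42 * 0.68 / (0.53 * (1 - 0.68))
V = 28.56 / (0.53 * 0.32)
V = 28.56 / 0.1696
V = 168.40 L


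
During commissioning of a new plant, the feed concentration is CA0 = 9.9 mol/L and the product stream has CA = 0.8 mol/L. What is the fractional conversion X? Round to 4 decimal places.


X = (CA0 - CA) / CA0
X = (9.9 - 0.8) / 9.9
X = 9.1 / 9.9
X = 0.9192


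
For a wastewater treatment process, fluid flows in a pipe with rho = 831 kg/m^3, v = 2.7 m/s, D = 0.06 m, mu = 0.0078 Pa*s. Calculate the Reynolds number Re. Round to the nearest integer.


Re = rho * v * D / mu
Re = 831 * 2.7 * 0.06 / 0.0078
Re = 134.622 / 0.0078
Re = 17259


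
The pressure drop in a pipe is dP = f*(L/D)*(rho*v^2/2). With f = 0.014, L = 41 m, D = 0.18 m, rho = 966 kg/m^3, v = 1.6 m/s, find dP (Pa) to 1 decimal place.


dP = f * (L/D) * (rho*v^2/2)
dP = 0.014 * (41/0.18) * (966*1.6^2/2)
L/D = 227.77777778
rho*v^2/2 = 966*2.56/2 = 1236.48
dP = 0.014 * 227.77777778 * 1236.48
dP = 3943.0 Pa


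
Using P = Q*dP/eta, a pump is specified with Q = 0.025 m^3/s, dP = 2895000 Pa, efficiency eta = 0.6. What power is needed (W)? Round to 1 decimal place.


P = Q * dP / eta
P = 0.025 * 2895000 / 0.6
P = 72375.0 / 0.6
P = 120625.0 W


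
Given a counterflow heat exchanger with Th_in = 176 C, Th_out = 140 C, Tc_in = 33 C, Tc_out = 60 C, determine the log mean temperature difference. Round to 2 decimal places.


dT1 = Th_in - Tc_out = 176 - 60 = 116
dT2 = Th_out - Tc_in = 140 - 33 = 107
LMTD = (dT1 - dT2) / ln(dT1/dT2)
LMTD = (116 - 107) / ln(116/107)
LMTD = 111.44 K


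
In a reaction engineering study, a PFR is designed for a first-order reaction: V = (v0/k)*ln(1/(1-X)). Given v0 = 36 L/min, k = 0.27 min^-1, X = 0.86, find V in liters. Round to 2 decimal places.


V = (v0/k) * ln(1/(1-X))
V = (36/0.27) * ln(1/(1-0.86))
V = 133.333333 * ln(7.142857)
V = 133.333333 * 1.966113
V = 262.15 L


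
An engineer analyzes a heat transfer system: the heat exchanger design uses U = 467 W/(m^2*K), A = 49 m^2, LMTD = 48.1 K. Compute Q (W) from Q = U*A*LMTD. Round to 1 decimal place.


Q = U * A * LMTD
Q = 467 * 49 * 48.1
Q = 1100672.3 W


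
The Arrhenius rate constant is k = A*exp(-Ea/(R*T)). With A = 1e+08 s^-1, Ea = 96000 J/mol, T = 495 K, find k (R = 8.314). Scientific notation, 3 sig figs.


k = A * exp(-Ea/(R*T))
k = 1e+08 * exp(-96000 / (8.314 * 495))
k = 1e+08 * exp(-23.326846)
k = 7.40e-03


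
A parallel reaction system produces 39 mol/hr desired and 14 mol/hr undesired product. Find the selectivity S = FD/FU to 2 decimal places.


S = desired product rate / undesired product rate
S = 39 / 14
S = 2.79


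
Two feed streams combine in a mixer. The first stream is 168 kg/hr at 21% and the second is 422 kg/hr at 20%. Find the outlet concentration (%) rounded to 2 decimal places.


Mass balance on solute: F1*x1 + F2*x2 = F3*x3
F3 = F1 + F2 = 168 + 422 = 590 kg/hr
x3 = (F1*x1 + F2*x2)/F3
x3 = (168*0.21 + 422*0.2) / 590
x3 = 20.28%


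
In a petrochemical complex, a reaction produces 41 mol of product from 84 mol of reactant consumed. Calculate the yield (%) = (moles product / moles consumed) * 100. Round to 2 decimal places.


Yield = (moles product / moles consumed) * 100%
Yield = (41 / 84) * 100
Yield = 0.4881 * 100
Yield = 48.81%


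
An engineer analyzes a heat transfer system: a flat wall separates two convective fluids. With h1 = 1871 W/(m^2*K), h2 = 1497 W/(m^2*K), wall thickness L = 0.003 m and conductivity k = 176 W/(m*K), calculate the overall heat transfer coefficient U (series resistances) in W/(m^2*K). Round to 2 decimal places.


1/U = 1/h1 + L/k + 1/h2
1/U = 1/1871 + 0.003/176 + 1/1497
1/U = 0.0005344735 + 1.70455e-05 + 0.0006680027
1/U = 0.0012195217
U = 819.99 W/(m^2*K)


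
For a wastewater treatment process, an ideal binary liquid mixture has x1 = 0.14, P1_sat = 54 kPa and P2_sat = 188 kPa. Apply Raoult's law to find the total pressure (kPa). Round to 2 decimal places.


P = x1*P1_sat + x2*P2_sat
x2 = 1 - x1 = 1 - 0.14 = 0.86
P = 0.14*54 + 0.86*188
P = 7.56 + 161.68
P = 169.24 kPa


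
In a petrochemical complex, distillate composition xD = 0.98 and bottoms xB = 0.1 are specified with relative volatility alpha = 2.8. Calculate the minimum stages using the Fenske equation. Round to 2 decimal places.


N_min = ln((xD*(1-xB))/(xB*(1-xD))) / ln(alpha)
Numerator inside ln: 0.882 / 0.002 = 441.0
ln(441.0) = 6.089045
ln(alpha) = ln(2.8) = 1.029619
N_min = 6.089045 / 1.029619 = 5.91


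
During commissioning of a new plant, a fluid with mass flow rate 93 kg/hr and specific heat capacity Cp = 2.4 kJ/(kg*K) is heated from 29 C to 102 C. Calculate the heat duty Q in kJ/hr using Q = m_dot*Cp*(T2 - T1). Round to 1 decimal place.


Q = m_dot * Cp * (T2 - T1)
Q = 93 * 2.4 * (102 - 29)
Q = 93 * 2.4 * 73
Q = 16293.6 kJ/hr
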